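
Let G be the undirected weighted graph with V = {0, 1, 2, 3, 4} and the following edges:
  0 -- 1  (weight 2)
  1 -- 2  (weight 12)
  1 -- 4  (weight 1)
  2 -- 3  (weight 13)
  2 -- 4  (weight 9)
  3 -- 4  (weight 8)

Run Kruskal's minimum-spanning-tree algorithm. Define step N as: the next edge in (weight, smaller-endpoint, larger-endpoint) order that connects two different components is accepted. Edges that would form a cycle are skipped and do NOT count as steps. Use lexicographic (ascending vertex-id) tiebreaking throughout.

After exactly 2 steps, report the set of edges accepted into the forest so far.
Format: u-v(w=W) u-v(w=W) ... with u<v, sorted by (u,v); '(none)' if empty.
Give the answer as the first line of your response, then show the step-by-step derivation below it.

0-1(w=2) 1-4(w=1)

step 1: add edge 1-4 (w=1); MST = {1-4(w=1)}
step 2: add edge 0-1 (w=2); MST = {0-1(w=2) 1-4(w=1)}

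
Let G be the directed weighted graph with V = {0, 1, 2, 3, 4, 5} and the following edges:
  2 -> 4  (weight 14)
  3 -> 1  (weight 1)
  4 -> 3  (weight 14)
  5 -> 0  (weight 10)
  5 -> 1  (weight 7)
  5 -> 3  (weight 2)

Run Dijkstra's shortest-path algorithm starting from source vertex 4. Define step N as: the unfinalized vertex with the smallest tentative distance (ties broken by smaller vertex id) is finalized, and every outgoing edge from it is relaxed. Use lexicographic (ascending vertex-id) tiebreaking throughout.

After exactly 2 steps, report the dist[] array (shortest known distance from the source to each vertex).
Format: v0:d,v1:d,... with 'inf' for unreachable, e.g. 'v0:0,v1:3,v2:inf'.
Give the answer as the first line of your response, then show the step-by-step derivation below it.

v0:inf,v1:15,v2:inf,v3:14,v4:0,v5:inf

step 1: dist = v0:inf,v1:inf,v2:inf,v3:14,v4:0,v5:inf
step 2: dist = v0:inf,v1:15,v2:inf,v3:14,v4:0,v5:inf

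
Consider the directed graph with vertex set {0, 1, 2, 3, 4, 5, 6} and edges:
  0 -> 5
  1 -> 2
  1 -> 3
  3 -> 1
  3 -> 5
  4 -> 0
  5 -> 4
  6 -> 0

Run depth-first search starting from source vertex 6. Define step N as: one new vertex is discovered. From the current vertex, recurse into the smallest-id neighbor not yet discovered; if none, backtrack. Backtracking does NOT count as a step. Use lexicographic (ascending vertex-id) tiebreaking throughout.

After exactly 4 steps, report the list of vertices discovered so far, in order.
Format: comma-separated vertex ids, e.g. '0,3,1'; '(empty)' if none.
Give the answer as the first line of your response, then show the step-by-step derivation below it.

6,0,5,4

step 1: discover 6; path=6; order=6
step 2: discover 0; path=6>0; order=6,0
step 3: discover 5; path=6>0>5; order=6,0,5
step 4: discover 4; path=6>0>5>4; order=6,0,5,4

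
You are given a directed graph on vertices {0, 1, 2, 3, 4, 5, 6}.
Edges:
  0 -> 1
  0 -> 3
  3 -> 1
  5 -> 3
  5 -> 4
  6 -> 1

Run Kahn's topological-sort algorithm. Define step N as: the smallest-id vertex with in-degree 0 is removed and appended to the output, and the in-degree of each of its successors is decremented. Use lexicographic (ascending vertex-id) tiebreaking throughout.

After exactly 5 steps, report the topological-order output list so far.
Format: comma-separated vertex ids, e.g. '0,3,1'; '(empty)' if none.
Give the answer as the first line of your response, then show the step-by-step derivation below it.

0,2,5,3,4

step 1: output 0; order=[0]; indeg=(0,2,0,1,1,0,0)
step 2: output 2; order=[0,2]; indeg=(0,2,0,1,1,0,0)
step 3: output 5; order=[0,2,5]; indeg=(0,2,0,0,0,0,0)
step 4: output 3; order=[0,2,5,3]; indeg=(0,1,0,0,0,0,0)
step 5: output 4; order=[0,2,5,3,4]; indeg=(0,1,0,0,0,0,0)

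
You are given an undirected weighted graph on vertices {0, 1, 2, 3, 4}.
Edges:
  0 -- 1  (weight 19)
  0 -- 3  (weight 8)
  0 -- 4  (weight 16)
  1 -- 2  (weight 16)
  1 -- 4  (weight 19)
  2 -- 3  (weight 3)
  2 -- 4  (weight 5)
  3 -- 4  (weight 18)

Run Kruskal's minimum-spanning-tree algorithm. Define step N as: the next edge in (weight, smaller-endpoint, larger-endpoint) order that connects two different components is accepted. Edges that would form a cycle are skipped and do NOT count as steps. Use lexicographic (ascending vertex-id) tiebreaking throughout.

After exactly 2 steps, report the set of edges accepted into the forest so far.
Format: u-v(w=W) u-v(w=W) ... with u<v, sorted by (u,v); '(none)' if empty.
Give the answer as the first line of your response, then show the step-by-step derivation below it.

2-3(w=3) 2-4(w=5)

step 1: add edge 2-3 (w=3); MST = {2-3(w=3)}
step 2: add edge 2-4 (w=5); MST = {2-3(w=3) 2-4(w=5)}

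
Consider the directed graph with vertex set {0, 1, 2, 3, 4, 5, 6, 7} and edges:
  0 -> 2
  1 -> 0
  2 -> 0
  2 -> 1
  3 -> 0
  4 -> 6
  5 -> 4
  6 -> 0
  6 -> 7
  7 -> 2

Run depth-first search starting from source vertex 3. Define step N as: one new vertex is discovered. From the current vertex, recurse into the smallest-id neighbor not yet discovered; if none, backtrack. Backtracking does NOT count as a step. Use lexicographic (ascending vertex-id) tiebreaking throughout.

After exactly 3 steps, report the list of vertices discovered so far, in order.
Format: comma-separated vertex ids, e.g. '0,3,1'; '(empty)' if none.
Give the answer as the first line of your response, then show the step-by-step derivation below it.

3,0,2

step 1: discover 3; path=3; order=3
step 2: discover 0; path=3>0; order=3,0
step 3: discover 2; path=3>0>2; order=3,0,2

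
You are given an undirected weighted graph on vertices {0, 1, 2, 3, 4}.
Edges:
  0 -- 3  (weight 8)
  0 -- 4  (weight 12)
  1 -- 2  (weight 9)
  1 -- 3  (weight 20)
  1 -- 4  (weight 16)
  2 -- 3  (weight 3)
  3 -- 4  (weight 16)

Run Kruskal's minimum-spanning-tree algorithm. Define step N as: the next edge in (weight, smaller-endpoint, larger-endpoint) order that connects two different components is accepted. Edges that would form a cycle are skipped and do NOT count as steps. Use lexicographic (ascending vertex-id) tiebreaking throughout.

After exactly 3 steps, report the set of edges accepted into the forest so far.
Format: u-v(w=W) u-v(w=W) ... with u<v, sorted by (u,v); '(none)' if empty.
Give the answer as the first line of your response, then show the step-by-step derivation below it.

0-3(w=8) 1-2(w=9) 2-3(w=3)

step 1: add edge 2-3 (w=3); MST = {2-3(w=3)}
step 2: add edge 0-3 (w=8); MST = {0-3(w=8) 2-3(w=3)}
step 3: add edge 1-2 (w=9); MST = {0-3(w=8) 1-2(w=9) 2-3(w=3)}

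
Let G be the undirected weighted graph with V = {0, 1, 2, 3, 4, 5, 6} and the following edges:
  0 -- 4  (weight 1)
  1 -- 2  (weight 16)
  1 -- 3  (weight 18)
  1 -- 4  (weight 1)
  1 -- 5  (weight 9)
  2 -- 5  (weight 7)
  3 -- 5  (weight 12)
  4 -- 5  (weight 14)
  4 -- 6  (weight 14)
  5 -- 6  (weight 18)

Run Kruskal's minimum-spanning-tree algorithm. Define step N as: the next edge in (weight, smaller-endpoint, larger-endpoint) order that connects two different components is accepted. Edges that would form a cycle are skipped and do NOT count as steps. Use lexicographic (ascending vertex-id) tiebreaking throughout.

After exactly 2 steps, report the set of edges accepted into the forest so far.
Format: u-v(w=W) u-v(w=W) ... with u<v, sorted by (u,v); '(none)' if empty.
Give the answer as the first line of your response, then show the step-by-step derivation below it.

0-4(w=1) 1-4(w=1)

step 1: add edge 0-4 (w=1); MST = {0-4(w=1)}
step 2: add edge 1-4 (w=1); MST = {0-4(w=1) 1-4(w=1)}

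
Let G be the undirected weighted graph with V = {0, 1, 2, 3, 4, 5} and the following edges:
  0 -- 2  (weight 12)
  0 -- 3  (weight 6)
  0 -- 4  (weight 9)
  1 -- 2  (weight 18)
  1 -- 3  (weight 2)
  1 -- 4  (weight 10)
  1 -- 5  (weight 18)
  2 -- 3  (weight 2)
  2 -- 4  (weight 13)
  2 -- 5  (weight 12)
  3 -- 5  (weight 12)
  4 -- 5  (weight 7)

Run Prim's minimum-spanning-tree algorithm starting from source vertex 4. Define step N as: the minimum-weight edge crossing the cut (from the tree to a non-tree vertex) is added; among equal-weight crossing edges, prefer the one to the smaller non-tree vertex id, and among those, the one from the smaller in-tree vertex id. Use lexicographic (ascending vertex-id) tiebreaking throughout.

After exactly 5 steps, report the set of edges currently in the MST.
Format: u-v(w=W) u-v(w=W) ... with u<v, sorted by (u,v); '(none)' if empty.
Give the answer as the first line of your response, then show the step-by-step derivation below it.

0-3(w=6) 0-4(w=9) 1-3(w=2) 2-3(w=2) 4-5(w=7)

step 1: add edge 4-5 (w=7); MST = {4-5(w=7)}
step 2: add edge 0-4 (w=9); MST = {0-4(w=9) 4-5(w=7)}
step 3: add edge 0-3 (w=6); MST = {0-3(w=6) 0-4(w=9) 4-5(w=7)}
step 4: add edge 1-3 (w=2); MST = {0-3(w=6) 0-4(w=9) 1-3(w=2) 4-5(w=7)}
step 5: add edge 2-3 (w=2); MST = {0-3(w=6) 0-4(w=9) 1-3(w=2) 2-3(w=2) 4-5(w=7)}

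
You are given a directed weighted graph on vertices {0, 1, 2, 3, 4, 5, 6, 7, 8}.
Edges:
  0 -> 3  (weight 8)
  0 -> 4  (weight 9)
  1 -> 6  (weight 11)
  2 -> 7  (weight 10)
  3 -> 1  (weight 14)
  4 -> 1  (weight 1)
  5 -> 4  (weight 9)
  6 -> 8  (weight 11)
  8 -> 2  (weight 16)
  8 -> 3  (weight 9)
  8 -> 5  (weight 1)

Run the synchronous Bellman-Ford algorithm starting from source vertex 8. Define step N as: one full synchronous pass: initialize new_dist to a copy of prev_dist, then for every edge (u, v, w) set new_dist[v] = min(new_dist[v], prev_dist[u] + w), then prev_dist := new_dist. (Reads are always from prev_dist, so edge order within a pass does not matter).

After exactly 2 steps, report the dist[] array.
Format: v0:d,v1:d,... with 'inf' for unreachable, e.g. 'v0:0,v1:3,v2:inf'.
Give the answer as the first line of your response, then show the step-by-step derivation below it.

v0:inf,v1:23,v2:16,v3:9,v4:10,v5:1,v6:inf,v7:26,v8:0

step 1: dist = v0:inf,v1:inf,v2:16,v3:9,v4:inf,v5:1,v6:inf,v7:inf,v8:0
step 2: dist = v0:inf,v1:23,v2:16,v3:9,v4:10,v5:1,v6:inf,v7:26,v8:0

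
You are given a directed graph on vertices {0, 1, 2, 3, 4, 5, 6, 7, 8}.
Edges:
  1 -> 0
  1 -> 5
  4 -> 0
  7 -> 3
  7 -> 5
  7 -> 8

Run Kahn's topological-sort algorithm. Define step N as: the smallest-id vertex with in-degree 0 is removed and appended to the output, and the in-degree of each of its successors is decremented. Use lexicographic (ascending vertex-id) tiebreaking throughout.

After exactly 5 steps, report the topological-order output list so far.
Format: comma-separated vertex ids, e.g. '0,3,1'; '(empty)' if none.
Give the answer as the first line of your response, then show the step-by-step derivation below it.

1,2,4,0,6

step 1: output 1; order=[1]; indeg=(1,0,0,1,0,1,0,0,1)
step 2: output 2; order=[1,2]; indeg=(1,0,0,1,0,1,0,0,1)
step 3: output 4; order=[1,2,4]; indeg=(0,0,0,1,0,1,0,0,1)
step 4: output 0; order=[1,2,4,0]; indeg=(0,0,0,1,0,1,0,0,1)
step 5: output 6; order=[1,2,4,0,6]; indeg=(0,0,0,1,0,1,0,0,1)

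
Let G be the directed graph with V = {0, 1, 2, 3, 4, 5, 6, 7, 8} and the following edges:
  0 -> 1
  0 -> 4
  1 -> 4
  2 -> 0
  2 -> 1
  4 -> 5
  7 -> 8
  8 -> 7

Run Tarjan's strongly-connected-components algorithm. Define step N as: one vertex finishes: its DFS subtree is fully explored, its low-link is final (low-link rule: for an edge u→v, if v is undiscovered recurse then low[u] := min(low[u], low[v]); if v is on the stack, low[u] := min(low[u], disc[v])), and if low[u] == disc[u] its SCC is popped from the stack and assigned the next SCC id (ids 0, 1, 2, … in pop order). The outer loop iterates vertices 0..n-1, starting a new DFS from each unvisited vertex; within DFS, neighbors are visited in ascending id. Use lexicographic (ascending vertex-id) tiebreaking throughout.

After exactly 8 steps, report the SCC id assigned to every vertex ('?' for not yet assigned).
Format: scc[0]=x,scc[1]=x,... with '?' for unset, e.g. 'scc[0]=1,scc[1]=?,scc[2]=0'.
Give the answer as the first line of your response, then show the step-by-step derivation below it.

scc[0]=3,scc[1]=2,scc[2]=4,scc[3]=5,scc[4]=1,scc[5]=0,scc[6]=6,scc[7]=?,scc[8]=?

step 1: low=(low[0]=0,low[1]=1,low[2]=?,low[3]=?,low[4]=2,low[5]=3,low[6]=?,low[7]=?,low[8]=?); scc=(scc[0]=?,scc[1]=?,scc[2]=?,scc[3]=?,scc[4]=?,scc[5]=0,scc[6]=?,scc[7]=?,scc[8]=?)
step 2: low=(low[0]=0,low[1]=1,low[2]=?,low[3]=?,low[4]=2,low[5]=3,low[6]=?,low[7]=?,low[8]=?); scc=(scc[0]=?,scc[1]=?,scc[2]=?,scc[3]=?,scc[4]=1,scc[5]=0,scc[6]=?,scc[7]=?,scc[8]=?)
step 3: low=(low[0]=0,low[1]=1,low[2]=?,low[3]=?,low[4]=2,low[5]=3,low[6]=?,low[7]=?,low[8]=?); scc=(scc[0]=?,scc[1]=2,scc[2]=?,scc[3]=?,scc[4]=1,scc[5]=0,scc[6]=?,scc[7]=?,scc[8]=?)
step 4: low=(low[0]=0,low[1]=1,low[2]=?,low[3]=?,low[4]=2,low[5]=3,low[6]=?,low[7]=?,low[8]=?); scc=(scc[0]=3,scc[1]=2,scc[2]=?,scc[3]=?,scc[4]=1,scc[5]=0,scc[6]=?,scc[7]=?,scc[8]=?)
step 5: low=(low[0]=0,low[1]=1,low[2]=4,low[3]=?,low[4]=2,low[5]=3,low[6]=?,low[7]=?,low[8]=?); scc=(scc[0]=3,scc[1]=2,scc[2]=4,scc[3]=?,scc[4]=1,scc[5]=0,scc[6]=?,scc[7]=?,scc[8]=?)
step 6: low=(low[0]=0,low[1]=1,low[2]=4,low[3]=5,low[4]=2,low[5]=3,low[6]=?,low[7]=?,low[8]=?); scc=(scc[0]=3,scc[1]=2,scc[2]=4,scc[3]=5,scc[4]=1,scc[5]=0,scc[6]=?,scc[7]=?,scc[8]=?)
step 7: low=(low[0]=0,low[1]=1,low[2]=4,low[3]=5,low[4]=2,low[5]=3,low[6]=6,low[7]=?,low[8]=?); scc=(scc[0]=3,scc[1]=2,scc[2]=4,scc[3]=5,scc[4]=1,scc[5]=0,scc[6]=6,scc[7]=?,scc[8]=?)
step 8: low=(low[0]=0,low[1]=1,low[2]=4,low[3]=5,low[4]=2,low[5]=3,low[6]=6,low[7]=7,low[8]=7); scc=(scc[0]=3,scc[1]=2,scc[2]=4,scc[3]=5,scc[4]=1,scc[5]=0,scc[6]=6,scc[7]=?,scc[8]=?)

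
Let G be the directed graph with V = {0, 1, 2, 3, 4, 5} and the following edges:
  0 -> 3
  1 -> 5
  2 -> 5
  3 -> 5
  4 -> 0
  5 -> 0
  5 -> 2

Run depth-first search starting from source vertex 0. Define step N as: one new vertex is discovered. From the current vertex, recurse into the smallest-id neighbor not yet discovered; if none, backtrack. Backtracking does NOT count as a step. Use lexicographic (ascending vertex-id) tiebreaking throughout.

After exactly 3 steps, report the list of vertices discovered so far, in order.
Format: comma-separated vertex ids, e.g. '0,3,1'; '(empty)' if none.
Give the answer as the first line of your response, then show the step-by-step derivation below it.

0,3,5

step 1: discover 0; path=0; order=0
step 2: discover 3; path=0>3; order=0,3
step 3: discover 5; path=0>3>5; order=0,3,5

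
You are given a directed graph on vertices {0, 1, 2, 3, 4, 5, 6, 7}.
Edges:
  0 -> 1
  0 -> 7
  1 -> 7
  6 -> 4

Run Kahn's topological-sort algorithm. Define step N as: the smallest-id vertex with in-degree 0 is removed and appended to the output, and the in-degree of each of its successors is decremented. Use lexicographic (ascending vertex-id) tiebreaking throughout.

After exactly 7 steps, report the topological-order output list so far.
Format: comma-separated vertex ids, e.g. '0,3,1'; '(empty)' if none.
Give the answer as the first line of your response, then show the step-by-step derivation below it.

0,1,2,3,5,6,4

step 1: output 0; order=[0]; indeg=(0,0,0,0,1,0,0,1)
step 2: output 1; order=[0,1]; indeg=(0,0,0,0,1,0,0,0)
step 3: output 2; order=[0,1,2]; indeg=(0,0,0,0,1,0,0,0)
step 4: output 3; order=[0,1,2,3]; indeg=(0,0,0,0,1,0,0,0)
step 5: output 5; order=[0,1,2,3,5]; indeg=(0,0,0,0,1,0,0,0)
step 6: output 6; order=[0,1,2,3,5,6]; indeg=(0,0,0,0,0,0,0,0)
step 7: output 4; order=[0,1,2,3,5,6,4]; indeg=(0,0,0,0,0,0,0,0)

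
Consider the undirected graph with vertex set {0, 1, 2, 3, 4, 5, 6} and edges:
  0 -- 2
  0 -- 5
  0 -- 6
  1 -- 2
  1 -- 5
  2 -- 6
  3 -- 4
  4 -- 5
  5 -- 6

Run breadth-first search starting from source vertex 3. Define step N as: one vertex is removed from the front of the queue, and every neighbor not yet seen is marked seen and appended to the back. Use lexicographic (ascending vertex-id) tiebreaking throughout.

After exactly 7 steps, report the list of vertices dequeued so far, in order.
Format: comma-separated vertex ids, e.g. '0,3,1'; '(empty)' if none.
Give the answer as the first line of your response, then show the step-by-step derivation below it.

3,4,5,0,1,6,2

step 1: dequeue 3; queue=[4]; order=3
step 2: dequeue 4; queue=[5]; order=3,4
step 3: dequeue 5; queue=[0,1,6]; order=3,4,5
step 4: dequeue 0; queue=[1,6,2]; order=3,4,5,0
step 5: dequeue 1; queue=[6,2]; order=3,4,5,0,1
step 6: dequeue 6; queue=[2]; order=3,4,5,0,1,6
step 7: dequeue 2; queue=[(empty)]; order=3,4,5,0,1,6,2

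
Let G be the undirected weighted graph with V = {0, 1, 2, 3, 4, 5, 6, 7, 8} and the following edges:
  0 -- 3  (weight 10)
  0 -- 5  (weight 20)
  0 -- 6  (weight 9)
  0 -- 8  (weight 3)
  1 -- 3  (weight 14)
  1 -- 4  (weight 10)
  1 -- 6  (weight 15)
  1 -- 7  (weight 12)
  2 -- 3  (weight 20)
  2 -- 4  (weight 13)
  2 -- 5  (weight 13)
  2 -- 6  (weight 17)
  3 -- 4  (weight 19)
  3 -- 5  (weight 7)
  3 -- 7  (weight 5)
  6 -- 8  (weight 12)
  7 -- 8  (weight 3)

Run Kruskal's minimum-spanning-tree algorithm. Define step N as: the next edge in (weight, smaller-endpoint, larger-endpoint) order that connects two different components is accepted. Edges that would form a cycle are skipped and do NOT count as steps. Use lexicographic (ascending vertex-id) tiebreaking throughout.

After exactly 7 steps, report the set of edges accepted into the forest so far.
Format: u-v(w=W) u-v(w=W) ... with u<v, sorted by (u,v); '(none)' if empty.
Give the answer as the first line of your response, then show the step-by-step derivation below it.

0-6(w=9) 0-8(w=3) 1-4(w=10) 1-7(w=12) 3-5(w=7) 3-7(w=5) 7-8(w=3)

step 1: add edge 0-8 (w=3); MST = {0-8(w=3)}
step 2: add edge 7-8 (w=3); MST = {0-8(w=3) 7-8(w=3)}
step 3: add edge 3-7 (w=5); MST = {0-8(w=3) 3-7(w=5) 7-8(w=3)}
step 4: add edge 3-5 (w=7); MST = {0-8(w=3) 3-5(w=7) 3-7(w=5) 7-8(w=3)}
step 5: add edge 0-6 (w=9); MST = {0-6(w=9) 0-8(w=3) 3-5(w=7) 3-7(w=5) 7-8(w=3)}
step 6: add edge 1-4 (w=10); MST = {0-6(w=9) 0-8(w=3) 1-4(w=10) 3-5(w=7) 3-7(w=5) 7-8(w=3)}
step 7: add edge 1-7 (w=12); MST = {0-6(w=9) 0-8(w=3) 1-4(w=10) 1-7(w=12) 3-5(w=7) 3-7(w=5) 7-8(w=3)}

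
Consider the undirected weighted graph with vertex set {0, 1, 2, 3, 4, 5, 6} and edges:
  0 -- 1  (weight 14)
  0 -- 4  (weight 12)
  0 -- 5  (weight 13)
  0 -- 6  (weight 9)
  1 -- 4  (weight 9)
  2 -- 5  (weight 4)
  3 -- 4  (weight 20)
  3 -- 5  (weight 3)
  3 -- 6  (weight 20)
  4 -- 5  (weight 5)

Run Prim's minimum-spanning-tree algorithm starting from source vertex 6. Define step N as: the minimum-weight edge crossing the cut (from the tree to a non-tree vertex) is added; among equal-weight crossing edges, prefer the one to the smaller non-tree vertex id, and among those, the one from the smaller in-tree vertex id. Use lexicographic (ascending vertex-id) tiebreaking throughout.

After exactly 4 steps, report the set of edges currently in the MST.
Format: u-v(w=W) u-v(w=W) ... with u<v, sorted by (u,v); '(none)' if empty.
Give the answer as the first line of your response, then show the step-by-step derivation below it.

0-4(w=12) 0-6(w=9) 3-5(w=3) 4-5(w=5)

step 1: add edge 0-6 (w=9); MST = {0-6(w=9)}
step 2: add edge 0-4 (w=12); MST = {0-4(w=12) 0-6(w=9)}
step 3: add edge 4-5 (w=5); MST = {0-4(w=12) 0-6(w=9) 4-5(w=5)}
step 4: add edge 3-5 (w=3); MST = {0-4(w=12) 0-6(w=9) 3-5(w=3) 4-5(w=5)}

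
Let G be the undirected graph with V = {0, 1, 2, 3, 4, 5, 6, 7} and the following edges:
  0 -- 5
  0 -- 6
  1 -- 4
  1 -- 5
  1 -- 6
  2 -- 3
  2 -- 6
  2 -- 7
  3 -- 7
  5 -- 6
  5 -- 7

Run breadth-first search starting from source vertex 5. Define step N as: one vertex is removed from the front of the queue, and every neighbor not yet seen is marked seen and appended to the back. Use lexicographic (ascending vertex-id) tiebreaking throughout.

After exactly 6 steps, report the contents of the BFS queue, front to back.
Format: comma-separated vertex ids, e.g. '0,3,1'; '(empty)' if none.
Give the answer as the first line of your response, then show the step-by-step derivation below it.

2,3

step 1: dequeue 5; queue=[0,1,6,7]; order=5
step 2: dequeue 0; queue=[1,6,7]; order=5,0
step 3: dequeue 1; queue=[6,7,4]; order=5,0,1
step 4: dequeue 6; queue=[7,4,2]; order=5,0,1,6
step 5: dequeue 7; queue=[4,2,3]; order=5,0,1,6,7
step 6: dequeue 4; queue=[2,3]; order=5,0,1,6,7,4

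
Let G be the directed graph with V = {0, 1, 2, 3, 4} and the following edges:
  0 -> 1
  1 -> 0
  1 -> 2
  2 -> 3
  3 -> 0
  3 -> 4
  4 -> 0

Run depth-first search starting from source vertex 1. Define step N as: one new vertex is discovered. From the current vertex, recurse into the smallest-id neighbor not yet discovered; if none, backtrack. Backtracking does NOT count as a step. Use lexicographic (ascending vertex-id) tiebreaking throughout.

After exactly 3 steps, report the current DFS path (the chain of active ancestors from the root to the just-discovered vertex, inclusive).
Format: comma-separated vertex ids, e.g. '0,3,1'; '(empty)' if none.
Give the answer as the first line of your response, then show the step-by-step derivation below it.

1,2

step 1: discover 1; path=1; order=1
step 2: discover 0; path=1>0; order=1,0
step 3: discover 2; path=1>2; order=1,0,2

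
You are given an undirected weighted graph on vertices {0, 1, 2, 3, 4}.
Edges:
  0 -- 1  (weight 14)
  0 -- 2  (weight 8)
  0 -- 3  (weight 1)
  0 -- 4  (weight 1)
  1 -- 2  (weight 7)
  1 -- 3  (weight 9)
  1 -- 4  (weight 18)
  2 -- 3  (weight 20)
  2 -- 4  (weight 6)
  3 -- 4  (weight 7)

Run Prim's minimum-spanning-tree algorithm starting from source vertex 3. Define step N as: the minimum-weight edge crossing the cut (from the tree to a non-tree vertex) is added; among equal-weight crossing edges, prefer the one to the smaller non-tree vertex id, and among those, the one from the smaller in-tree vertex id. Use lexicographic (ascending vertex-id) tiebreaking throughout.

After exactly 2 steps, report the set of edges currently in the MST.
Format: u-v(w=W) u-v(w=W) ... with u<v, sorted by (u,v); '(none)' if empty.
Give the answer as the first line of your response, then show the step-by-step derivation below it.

0-3(w=1) 0-4(w=1)

step 1: add edge 0-3 (w=1); MST = {0-3(w=1)}
step 2: add edge 0-4 (w=1); MST = {0-3(w=1) 0-4(w=1)}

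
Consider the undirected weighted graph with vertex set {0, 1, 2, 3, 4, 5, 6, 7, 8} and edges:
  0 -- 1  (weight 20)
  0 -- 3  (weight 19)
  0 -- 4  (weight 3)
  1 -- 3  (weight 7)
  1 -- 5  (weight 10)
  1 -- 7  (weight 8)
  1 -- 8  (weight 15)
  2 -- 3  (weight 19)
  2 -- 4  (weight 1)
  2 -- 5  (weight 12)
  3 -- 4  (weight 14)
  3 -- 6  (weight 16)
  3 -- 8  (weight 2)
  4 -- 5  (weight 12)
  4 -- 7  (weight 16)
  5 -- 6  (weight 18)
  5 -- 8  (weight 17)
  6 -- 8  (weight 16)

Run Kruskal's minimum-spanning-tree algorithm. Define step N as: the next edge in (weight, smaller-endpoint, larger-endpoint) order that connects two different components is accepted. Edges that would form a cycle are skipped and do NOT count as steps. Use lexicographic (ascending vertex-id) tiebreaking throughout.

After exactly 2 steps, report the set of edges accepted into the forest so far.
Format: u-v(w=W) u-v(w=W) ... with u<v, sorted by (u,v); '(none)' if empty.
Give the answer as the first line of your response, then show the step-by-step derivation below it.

2-4(w=1) 3-8(w=2)

step 1: add edge 2-4 (w=1); MST = {2-4(w=1)}
step 2: add edge 3-8 (w=2); MST = {2-4(w=1) 3-8(w=2)}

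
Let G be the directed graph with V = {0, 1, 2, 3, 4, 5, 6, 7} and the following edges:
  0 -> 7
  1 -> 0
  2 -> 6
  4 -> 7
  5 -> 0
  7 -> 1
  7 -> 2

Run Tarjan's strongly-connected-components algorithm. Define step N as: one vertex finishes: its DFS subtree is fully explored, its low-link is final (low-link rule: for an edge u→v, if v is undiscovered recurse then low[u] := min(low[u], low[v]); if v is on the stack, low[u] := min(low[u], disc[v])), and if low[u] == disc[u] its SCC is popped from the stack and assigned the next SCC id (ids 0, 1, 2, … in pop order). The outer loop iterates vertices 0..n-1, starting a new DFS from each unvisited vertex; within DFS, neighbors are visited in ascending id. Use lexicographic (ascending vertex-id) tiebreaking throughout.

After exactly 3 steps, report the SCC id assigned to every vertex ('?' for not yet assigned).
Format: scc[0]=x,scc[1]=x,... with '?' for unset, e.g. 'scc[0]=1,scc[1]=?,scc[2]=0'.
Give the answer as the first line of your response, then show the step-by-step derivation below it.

scc[0]=?,scc[1]=?,scc[2]=1,scc[3]=?,scc[4]=?,scc[5]=?,scc[6]=0,scc[7]=?

step 1: low=(low[0]=0,low[1]=0,low[2]=?,low[3]=?,low[4]=?,low[5]=?,low[6]=?,low[7]=1); scc=(scc[0]=?,scc[1]=?,scc[2]=?,scc[3]=?,scc[4]=?,scc[5]=?,scc[6]=?,scc[7]=?)
step 2: low=(low[0]=0,low[1]=0,low[2]=3,low[3]=?,low[4]=?,low[5]=?,low[6]=4,low[7]=0); scc=(scc[0]=?,scc[1]=?,scc[2]=?,scc[3]=?,scc[4]=?,scc[5]=?,scc[6]=0,scc[7]=?)
step 3: low=(low[0]=0,low[1]=0,low[2]=3,low[3]=?,low[4]=?,low[5]=?,low[6]=4,low[7]=0); scc=(scc[0]=?,scc[1]=?,scc[2]=1,scc[3]=?,scc[4]=?,scc[5]=?,scc[6]=0,scc[7]=?)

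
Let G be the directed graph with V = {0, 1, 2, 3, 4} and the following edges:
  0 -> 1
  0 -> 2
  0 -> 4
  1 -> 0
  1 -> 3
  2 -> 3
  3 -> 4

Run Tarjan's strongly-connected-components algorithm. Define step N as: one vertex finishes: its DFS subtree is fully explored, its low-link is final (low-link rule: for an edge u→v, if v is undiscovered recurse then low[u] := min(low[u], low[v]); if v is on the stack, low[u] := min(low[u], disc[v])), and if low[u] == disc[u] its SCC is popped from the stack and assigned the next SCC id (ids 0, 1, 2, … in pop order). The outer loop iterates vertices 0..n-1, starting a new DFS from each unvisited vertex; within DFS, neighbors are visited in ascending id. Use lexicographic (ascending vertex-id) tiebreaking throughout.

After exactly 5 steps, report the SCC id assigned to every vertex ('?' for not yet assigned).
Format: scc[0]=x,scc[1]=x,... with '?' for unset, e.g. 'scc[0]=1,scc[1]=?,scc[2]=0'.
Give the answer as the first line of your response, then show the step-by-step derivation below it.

scc[0]=3,scc[1]=3,scc[2]=2,scc[3]=1,scc[4]=0

step 1: low=(low[0]=0,low[1]=0,low[2]=?,low[3]=2,low[4]=3); scc=(scc[0]=?,scc[1]=?,scc[2]=?,scc[3]=?,scc[4]=0)
step 2: low=(low[0]=0,low[1]=0,low[2]=?,low[3]=2,low[4]=3); scc=(scc[0]=?,scc[1]=?,scc[2]=?,scc[3]=1,scc[4]=0)
step 3: low=(low[0]=0,low[1]=0,low[2]=?,low[3]=2,low[4]=3); scc=(scc[0]=?,scc[1]=?,scc[2]=?,scc[3]=1,scc[4]=0)
step 4: low=(low[0]=0,low[1]=0,low[2]=4,low[3]=2,low[4]=3); scc=(scc[0]=?,scc[1]=?,scc[2]=2,scc[3]=1,scc[4]=0)
step 5: low=(low[0]=0,low[1]=0,low[2]=4,low[3]=2,low[4]=3); scc=(scc[0]=3,scc[1]=3,scc[2]=2,scc[3]=1,scc[4]=0)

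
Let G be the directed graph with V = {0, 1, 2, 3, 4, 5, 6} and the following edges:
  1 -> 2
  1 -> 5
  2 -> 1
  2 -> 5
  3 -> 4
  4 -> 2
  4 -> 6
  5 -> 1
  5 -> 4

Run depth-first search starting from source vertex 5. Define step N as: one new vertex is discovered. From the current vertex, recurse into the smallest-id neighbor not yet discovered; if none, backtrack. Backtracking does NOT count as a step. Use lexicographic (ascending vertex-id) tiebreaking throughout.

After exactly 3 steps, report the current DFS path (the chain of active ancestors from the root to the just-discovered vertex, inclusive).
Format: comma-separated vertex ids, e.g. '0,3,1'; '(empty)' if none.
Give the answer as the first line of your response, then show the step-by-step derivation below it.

5,1,2

step 1: discover 5; path=5; order=5
step 2: discover 1; path=5>1; order=5,1
step 3: discover 2; path=5>1>2; order=5,1,2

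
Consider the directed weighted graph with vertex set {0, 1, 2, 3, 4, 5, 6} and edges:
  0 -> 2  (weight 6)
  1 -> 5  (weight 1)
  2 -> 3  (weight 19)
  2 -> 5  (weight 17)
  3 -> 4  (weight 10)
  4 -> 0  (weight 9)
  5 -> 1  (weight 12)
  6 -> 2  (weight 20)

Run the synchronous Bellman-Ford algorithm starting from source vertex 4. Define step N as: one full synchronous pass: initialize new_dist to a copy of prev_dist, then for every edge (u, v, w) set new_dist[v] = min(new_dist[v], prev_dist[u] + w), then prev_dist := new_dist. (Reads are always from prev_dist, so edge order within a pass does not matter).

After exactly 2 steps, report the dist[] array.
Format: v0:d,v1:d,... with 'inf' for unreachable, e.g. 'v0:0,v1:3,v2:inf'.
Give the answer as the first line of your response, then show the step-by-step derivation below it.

v0:9,v1:inf,v2:15,v3:inf,v4:0,v5:inf,v6:inf

step 1: dist = v0:9,v1:inf,v2:inf,v3:inf,v4:0,v5:inf,v6:inf
step 2: dist = v0:9,v1:inf,v2:15,v3:inf,v4:0,v5:inf,v6:inf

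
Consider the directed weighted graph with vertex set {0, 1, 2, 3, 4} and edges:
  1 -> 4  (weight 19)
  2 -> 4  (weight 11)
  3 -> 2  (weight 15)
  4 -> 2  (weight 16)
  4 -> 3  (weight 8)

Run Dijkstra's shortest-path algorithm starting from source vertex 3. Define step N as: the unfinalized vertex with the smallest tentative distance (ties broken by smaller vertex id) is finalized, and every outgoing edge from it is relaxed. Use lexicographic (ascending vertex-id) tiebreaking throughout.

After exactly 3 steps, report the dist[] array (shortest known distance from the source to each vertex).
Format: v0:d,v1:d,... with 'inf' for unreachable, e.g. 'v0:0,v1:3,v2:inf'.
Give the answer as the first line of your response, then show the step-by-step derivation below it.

v0:inf,v1:inf,v2:15,v3:0,v4:26

step 1: dist = v0:inf,v1:inf,v2:15,v3:0,v4:inf
step 2: dist = v0:inf,v1:inf,v2:15,v3:0,v4:26
step 3: dist = v0:inf,v1:inf,v2:15,v3:0,v4:26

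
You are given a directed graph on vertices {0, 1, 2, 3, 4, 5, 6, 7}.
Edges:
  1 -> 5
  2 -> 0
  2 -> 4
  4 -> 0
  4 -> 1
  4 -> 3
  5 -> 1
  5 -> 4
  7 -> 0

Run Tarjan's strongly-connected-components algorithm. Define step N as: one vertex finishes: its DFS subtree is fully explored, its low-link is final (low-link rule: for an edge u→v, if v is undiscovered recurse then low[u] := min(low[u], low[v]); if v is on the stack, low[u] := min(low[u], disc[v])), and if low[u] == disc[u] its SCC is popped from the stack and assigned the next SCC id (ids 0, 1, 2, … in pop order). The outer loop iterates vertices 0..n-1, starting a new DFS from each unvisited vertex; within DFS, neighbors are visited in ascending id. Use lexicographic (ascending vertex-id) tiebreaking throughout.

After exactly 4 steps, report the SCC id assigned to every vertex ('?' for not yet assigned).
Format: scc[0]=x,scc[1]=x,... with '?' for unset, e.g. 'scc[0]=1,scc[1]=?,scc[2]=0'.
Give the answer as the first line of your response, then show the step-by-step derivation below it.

scc[0]=0,scc[1]=?,scc[2]=?,scc[3]=1,scc[4]=?,scc[5]=?,scc[6]=?,scc[7]=?

step 1: low=(low[0]=0,low[1]=?,low[2]=?,low[3]=?,low[4]=?,low[5]=?,low[6]=?,low[7]=?); scc=(scc[0]=0,scc[1]=?,scc[2]=?,scc[3]=?,scc[4]=?,scc[5]=?,scc[6]=?,scc[7]=?)
step 2: low=(low[0]=0,low[1]=1,low[2]=?,low[3]=4,low[4]=1,low[5]=1,low[6]=?,low[7]=?); scc=(scc[0]=0,scc[1]=?,scc[2]=?,scc[3]=1,scc[4]=?,scc[5]=?,scc[6]=?,scc[7]=?)
step 3: low=(low[0]=0,low[1]=1,low[2]=?,low[3]=4,low[4]=1,low[5]=1,low[6]=?,low[7]=?); scc=(scc[0]=0,scc[1]=?,scc[2]=?,scc[3]=1,scc[4]=?,scc[5]=?,scc[6]=?,scc[7]=?)
step 4: low=(low[0]=0,low[1]=1,low[2]=?,low[3]=4,low[4]=1,low[5]=1,low[6]=?,low[7]=?); scc=(scc[0]=0,scc[1]=?,scc[2]=?,scc[3]=1,scc[4]=?,scc[5]=?,scc[6]=?,scc[7]=?)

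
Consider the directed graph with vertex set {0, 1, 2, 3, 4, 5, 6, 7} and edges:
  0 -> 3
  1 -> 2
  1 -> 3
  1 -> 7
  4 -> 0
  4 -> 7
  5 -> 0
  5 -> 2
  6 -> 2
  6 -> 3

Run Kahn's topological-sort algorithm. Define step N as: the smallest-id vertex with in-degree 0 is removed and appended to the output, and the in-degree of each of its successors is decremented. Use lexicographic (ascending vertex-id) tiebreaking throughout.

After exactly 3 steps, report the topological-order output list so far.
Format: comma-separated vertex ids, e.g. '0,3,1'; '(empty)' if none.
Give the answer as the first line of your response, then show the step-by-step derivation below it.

1,4,5

step 1: output 1; order=[1]; indeg=(2,0,2,2,0,0,0,1)
step 2: output 4; order=[1,4]; indeg=(1,0,2,2,0,0,0,0)
step 3: output 5; order=[1,4,5]; indeg=(0,0,1,2,0,0,0,0)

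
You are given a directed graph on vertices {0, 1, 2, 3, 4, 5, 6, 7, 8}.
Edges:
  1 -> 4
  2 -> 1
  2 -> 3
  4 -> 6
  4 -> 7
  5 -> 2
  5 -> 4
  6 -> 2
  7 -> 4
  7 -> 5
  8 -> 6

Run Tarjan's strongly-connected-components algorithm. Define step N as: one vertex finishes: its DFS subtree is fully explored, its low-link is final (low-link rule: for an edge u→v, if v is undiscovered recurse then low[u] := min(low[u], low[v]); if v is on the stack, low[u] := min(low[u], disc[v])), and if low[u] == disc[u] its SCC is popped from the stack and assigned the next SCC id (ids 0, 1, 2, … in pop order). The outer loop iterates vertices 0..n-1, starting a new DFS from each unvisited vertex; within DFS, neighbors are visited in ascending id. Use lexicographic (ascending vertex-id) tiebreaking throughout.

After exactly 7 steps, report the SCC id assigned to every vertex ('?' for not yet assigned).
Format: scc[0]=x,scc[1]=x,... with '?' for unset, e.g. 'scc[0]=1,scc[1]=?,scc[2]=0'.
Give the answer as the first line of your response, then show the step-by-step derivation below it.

scc[0]=0,scc[1]=?,scc[2]=?,scc[3]=1,scc[4]=?,scc[5]=?,scc[6]=?,scc[7]=?,scc[8]=?

step 1: low=(low[0]=0,low[1]=?,low[2]=?,low[3]=?,low[4]=?,low[5]=?,low[6]=?,low[7]=?,low[8]=?); scc=(scc[0]=0,scc[1]=?,scc[2]=?,scc[3]=?,scc[4]=?,scc[5]=?,scc[6]=?,scc[7]=?,scc[8]=?)
step 2: low=(low[0]=0,low[1]=1,low[2]=1,low[3]=5,low[4]=2,low[5]=?,low[6]=3,low[7]=?,low[8]=?); scc=(scc[0]=0,scc[1]=?,scc[2]=?,scc[3]=1,scc[4]=?,scc[5]=?,scc[6]=?,scc[7]=?,scc[8]=?)
step 3: low=(low[0]=0,low[1]=1,low[2]=1,low[3]=5,low[4]=2,low[5]=?,low[6]=3,low[7]=?,low[8]=?); scc=(scc[0]=0,scc[1]=?,scc[2]=?,scc[3]=1,scc[4]=?,scc[5]=?,scc[6]=?,scc[7]=?,scc[8]=?)
step 4: low=(low[0]=0,low[1]=1,low[2]=1,low[3]=5,low[4]=2,low[5]=?,low[6]=1,low[7]=?,low[8]=?); scc=(scc[0]=0,scc[1]=?,scc[2]=?,scc[3]=1,scc[4]=?,scc[5]=?,scc[6]=?,scc[7]=?,scc[8]=?)
step 5: low=(low[0]=0,low[1]=1,low[2]=1,low[3]=5,low[4]=1,low[5]=2,low[6]=1,low[7]=2,low[8]=?); scc=(scc[0]=0,scc[1]=?,scc[2]=?,scc[3]=1,scc[4]=?,scc[5]=?,scc[6]=?,scc[7]=?,scc[8]=?)
step 6: low=(low[0]=0,low[1]=1,low[2]=1,low[3]=5,low[4]=1,low[5]=2,low[6]=1,low[7]=2,low[8]=?); scc=(scc[0]=0,scc[1]=?,scc[2]=?,scc[3]=1,scc[4]=?,scc[5]=?,scc[6]=?,scc[7]=?,scc[8]=?)
step 7: low=(low[0]=0,low[1]=1,low[2]=1,low[3]=5,low[4]=1,low[5]=2,low[6]=1,low[7]=2,low[8]=?); scc=(scc[0]=0,scc[1]=?,scc[2]=?,scc[3]=1,scc[4]=?,scc[5]=?,scc[6]=?,scc[7]=?,scc[8]=?)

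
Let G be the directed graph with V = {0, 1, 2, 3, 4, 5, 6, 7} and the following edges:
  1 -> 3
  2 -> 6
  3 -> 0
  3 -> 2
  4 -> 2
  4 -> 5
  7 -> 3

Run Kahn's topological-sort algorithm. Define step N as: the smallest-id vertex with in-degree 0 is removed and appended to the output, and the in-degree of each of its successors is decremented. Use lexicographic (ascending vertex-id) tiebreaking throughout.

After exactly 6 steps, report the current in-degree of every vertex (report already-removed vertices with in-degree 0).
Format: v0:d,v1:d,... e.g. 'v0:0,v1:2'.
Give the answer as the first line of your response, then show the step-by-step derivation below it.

v0:0,v1:0,v2:0,v3:0,v4:0,v5:0,v6:1,v7:0

step 1: output 1; order=[1]; indeg=(1,0,2,1,0,1,1,0)
step 2: output 4; order=[1,4]; indeg=(1,0,1,1,0,0,1,0)
step 3: output 5; order=[1,4,5]; indeg=(1,0,1,1,0,0,1,0)
step 4: output 7; order=[1,4,5,7]; indeg=(1,0,1,0,0,0,1,0)
step 5: output 3; order=[1,4,5,7,3]; indeg=(0,0,0,0,0,0,1,0)
step 6: output 0; order=[1,4,5,7,3,0]; indeg=(0,0,0,0,0,0,1,0)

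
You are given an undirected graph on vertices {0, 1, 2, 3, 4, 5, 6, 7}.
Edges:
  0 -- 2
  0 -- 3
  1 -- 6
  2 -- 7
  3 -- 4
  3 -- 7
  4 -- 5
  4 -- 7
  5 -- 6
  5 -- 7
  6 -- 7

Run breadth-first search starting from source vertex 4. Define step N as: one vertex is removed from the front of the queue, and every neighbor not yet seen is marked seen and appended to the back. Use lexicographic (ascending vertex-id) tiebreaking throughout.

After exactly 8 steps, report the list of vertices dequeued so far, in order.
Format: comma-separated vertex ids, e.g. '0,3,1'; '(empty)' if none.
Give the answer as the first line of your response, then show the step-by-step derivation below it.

4,3,5,7,0,6,2,1

step 1: dequeue 4; queue=[3,5,7]; order=4
step 2: dequeue 3; queue=[5,7,0]; order=4,3
step 3: dequeue 5; queue=[7,0,6]; order=4,3,5
step 4: dequeue 7; queue=[0,6,2]; order=4,3,5,7
step 5: dequeue 0; queue=[6,2]; order=4,3,5,7,0
step 6: dequeue 6; queue=[2,1]; order=4,3,5,7,0,6
step 7: dequeue 2; queue=[1]; order=4,3,5,7,0,6,2
step 8: dequeue 1; queue=[(empty)]; order=4,3,5,7,0,6,2,1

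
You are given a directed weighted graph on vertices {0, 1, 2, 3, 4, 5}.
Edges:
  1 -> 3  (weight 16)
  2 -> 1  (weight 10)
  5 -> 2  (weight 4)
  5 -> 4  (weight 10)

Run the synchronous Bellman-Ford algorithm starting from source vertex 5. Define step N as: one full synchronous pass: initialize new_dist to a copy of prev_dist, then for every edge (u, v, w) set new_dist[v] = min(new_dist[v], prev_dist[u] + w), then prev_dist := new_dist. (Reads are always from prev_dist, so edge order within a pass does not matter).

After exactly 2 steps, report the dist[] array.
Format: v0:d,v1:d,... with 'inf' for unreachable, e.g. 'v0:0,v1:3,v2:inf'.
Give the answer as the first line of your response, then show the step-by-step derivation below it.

v0:inf,v1:14,v2:4,v3:inf,v4:10,v5:0

step 1: dist = v0:inf,v1:inf,v2:4,v3:inf,v4:10,v5:0
step 2: dist = v0:inf,v1:14,v2:4,v3:inf,v4:10,v5:0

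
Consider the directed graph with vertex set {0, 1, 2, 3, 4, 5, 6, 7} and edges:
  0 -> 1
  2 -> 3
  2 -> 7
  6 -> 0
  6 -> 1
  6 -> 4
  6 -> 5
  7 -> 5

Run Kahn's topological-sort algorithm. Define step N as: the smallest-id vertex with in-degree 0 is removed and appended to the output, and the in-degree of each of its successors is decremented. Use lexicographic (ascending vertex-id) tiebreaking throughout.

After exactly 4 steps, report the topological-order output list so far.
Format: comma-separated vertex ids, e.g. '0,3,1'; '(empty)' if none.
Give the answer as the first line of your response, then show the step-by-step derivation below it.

2,3,6,0

step 1: output 2; order=[2]; indeg=(1,2,0,0,1,2,0,0)
step 2: output 3; order=[2,3]; indeg=(1,2,0,0,1,2,0,0)
step 3: output 6; order=[2,3,6]; indeg=(0,1,0,0,0,1,0,0)
step 4: output 0; order=[2,3,6,0]; indeg=(0,0,0,0,0,1,0,0)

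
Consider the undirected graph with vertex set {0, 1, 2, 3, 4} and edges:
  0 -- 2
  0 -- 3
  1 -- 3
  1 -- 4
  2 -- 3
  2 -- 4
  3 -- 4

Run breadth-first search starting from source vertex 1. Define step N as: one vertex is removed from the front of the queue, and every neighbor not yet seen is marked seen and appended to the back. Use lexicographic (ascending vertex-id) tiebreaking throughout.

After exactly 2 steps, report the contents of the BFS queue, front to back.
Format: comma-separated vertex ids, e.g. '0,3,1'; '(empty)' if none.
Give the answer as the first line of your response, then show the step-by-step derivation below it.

4,0,2

step 1: dequeue 1; queue=[3,4]; order=1
step 2: dequeue 3; queue=[4,0,2]; order=1,3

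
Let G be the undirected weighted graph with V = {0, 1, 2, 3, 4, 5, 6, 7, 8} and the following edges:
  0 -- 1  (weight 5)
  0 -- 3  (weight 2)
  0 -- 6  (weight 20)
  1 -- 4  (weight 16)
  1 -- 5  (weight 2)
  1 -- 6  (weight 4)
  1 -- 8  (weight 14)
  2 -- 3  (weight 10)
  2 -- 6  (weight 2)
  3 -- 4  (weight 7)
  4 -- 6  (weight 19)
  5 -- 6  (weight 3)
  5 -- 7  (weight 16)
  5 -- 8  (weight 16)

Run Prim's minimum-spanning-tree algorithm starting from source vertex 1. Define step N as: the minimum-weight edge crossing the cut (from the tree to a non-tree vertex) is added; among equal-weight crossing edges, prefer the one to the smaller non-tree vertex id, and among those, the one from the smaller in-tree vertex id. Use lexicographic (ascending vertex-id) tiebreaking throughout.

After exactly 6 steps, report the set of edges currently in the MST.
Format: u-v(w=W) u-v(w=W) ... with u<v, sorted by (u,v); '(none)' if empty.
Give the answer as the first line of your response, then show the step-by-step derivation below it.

0-1(w=5) 0-3(w=2) 1-5(w=2) 2-6(w=2) 3-4(w=7) 5-6(w=3)

step 1: add edge 1-5 (w=2); MST = {1-5(w=2)}
step 2: add edge 5-6 (w=3); MST = {1-5(w=2) 5-6(w=3)}
step 3: add edge 2-6 (w=2); MST = {1-5(w=2) 2-6(w=2) 5-6(w=3)}
step 4: add edge 0-1 (w=5); MST = {0-1(w=5) 1-5(w=2) 2-6(w=2) 5-6(w=3)}
step 5: add edge 0-3 (w=2); MST = {0-1(w=5) 0-3(w=2) 1-5(w=2) 2-6(w=2) 5-6(w=3)}
step 6: add edge 3-4 (w=7); MST = {0-1(w=5) 0-3(w=2) 1-5(w=2) 2-6(w=2) 3-4(w=7) 5-6(w=3)}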